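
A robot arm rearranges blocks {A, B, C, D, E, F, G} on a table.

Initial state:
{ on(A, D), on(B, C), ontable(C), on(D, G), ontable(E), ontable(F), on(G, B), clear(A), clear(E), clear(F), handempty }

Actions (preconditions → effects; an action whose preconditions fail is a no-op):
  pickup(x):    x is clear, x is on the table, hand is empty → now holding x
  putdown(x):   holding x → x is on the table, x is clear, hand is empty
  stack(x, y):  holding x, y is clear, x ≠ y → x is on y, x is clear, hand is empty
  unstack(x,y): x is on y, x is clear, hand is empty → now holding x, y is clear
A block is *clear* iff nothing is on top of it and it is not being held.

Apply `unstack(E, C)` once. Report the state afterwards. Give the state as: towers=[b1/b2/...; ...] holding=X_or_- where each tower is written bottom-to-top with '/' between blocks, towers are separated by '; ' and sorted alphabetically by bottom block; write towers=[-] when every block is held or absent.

before: towers=[C/B/G/D/A; E; F] holding=-
pre[unstack(E, C)]: on(E,C) fail, clear(E) ok, handempty ok
on(E,C) unmet → unstack(E, C) is a no-op
after:  towers=[C/B/G/D/A; E; F] holding=-

towers=[C/B/G/D/A; E; F] holding=-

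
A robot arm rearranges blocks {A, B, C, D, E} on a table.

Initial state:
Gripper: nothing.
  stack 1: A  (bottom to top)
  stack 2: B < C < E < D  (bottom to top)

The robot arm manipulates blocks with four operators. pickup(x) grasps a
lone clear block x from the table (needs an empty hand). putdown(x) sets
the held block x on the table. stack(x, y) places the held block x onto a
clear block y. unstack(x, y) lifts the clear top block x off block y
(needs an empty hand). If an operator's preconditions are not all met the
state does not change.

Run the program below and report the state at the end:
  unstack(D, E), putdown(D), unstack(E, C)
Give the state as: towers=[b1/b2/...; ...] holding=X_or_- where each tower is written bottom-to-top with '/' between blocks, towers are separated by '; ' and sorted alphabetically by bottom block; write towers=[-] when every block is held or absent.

step 1 (unstack(D, E)): towers=[A; B/C/E] holding=D
step 2 (putdown(D)): towers=[A; B/C/E; D] holding=-
step 3 (unstack(E, C)): towers=[A; B/C; D] holding=E

towers=[A; B/C; D] holding=E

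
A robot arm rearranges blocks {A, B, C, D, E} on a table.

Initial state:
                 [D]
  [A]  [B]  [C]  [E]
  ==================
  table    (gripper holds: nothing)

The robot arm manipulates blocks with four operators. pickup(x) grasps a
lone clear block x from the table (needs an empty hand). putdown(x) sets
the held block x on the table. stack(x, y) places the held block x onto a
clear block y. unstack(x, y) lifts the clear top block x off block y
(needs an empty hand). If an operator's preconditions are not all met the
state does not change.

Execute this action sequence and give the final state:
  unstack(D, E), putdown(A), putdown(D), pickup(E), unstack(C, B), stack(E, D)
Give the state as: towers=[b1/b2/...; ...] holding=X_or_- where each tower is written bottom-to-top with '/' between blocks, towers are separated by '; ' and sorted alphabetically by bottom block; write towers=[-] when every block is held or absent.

towers=[A; B; C; D/E] holding=-

step 1 (unstack(D, E)): towers=[A; B; C; E] holding=D
step 2 (putdown(A)) [no-op]: towers=[A; B; C; E] holding=D
step 3 (putdown(D)): towers=[A; B; C; D; E] holding=-
step 4 (pickup(E)): towers=[A; B; C; D] holding=E
step 5 (unstack(C, B)) [no-op]: towers=[A; B; C; D] holding=E
step 6 (stack(E, D)): towers=[A; B; C; D/E] holding=-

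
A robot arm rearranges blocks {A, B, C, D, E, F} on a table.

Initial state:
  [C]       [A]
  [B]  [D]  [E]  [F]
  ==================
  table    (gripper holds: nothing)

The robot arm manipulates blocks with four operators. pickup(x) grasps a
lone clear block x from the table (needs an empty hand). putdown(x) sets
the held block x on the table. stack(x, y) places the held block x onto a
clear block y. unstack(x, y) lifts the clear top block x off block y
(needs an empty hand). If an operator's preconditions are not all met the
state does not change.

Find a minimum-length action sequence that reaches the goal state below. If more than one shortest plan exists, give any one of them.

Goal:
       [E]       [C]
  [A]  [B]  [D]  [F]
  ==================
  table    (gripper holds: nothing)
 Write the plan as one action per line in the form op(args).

step 1 (unstack(A, E)): towers=[B/C; D; E; F] holding=A
step 2 (putdown(A)): towers=[A; B/C; D; E; F] holding=-
step 3 (unstack(C, B)): towers=[A; B; D; E; F] holding=C
step 4 (stack(C, F)): towers=[A; B; D; E; F/C] holding=-
step 5 (pickup(E)): towers=[A; B; D; F/C] holding=E
step 6 (stack(E, B)): towers=[A; B/E; D; F/C] holding=-
goal check: towers=[A; B/E; D; F/C] holding=- — reached (length 6, optimal by BFS)

unstack(A, E)
putdown(A)
unstack(C, B)
stack(C, F)
pickup(E)
stack(E, B)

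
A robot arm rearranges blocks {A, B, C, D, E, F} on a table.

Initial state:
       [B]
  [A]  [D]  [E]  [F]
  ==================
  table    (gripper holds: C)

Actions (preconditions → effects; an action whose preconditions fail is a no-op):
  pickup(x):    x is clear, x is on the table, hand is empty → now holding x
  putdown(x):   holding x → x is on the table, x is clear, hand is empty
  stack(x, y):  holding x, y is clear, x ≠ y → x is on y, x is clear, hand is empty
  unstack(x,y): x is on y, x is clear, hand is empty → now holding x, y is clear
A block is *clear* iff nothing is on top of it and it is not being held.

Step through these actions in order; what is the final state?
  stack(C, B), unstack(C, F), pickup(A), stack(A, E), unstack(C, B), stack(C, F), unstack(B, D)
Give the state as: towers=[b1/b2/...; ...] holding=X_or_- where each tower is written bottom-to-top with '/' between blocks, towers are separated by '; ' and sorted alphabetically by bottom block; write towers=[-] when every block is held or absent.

step 1 (stack(C, B)): towers=[A; D/B/C; E; F] holding=-
step 2 (unstack(C, F)) [no-op]: towers=[A; D/B/C; E; F] holding=-
step 3 (pickup(A)): towers=[D/B/C; E; F] holding=A
step 4 (stack(A, E)): towers=[D/B/C; E/A; F] holding=-
step 5 (unstack(C, B)): towers=[D/B; E/A; F] holding=C
step 6 (stack(C, F)): towers=[D/B; E/A; F/C] holding=-
step 7 (unstack(B, D)): towers=[D; E/A; F/C] holding=B

towers=[D; E/A; F/C] holding=B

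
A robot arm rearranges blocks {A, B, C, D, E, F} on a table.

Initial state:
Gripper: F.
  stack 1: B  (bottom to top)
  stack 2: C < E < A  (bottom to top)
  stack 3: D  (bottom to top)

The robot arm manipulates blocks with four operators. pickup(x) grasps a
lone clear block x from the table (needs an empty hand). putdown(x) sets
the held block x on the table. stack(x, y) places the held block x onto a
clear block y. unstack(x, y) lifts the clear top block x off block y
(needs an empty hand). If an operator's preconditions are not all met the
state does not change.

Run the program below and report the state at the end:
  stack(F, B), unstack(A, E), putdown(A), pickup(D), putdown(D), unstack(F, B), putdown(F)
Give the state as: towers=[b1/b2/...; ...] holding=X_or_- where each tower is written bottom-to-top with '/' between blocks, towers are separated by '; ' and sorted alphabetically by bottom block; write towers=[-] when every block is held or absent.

towers=[A; B; C/E; D; F] holding=-

step 1 (stack(F, B)): towers=[B/F; C/E/A; D] holding=-
step 2 (unstack(A, E)): towers=[B/F; C/E; D] holding=A
step 3 (putdown(A)): towers=[A; B/F; C/E; D] holding=-
step 4 (pickup(D)): towers=[A; B/F; C/E] holding=D
step 5 (putdown(D)): towers=[A; B/F; C/E; D] holding=-
step 6 (unstack(F, B)): towers=[A; B; C/E; D] holding=F
step 7 (putdown(F)): towers=[A; B; C/E; D; F] holding=-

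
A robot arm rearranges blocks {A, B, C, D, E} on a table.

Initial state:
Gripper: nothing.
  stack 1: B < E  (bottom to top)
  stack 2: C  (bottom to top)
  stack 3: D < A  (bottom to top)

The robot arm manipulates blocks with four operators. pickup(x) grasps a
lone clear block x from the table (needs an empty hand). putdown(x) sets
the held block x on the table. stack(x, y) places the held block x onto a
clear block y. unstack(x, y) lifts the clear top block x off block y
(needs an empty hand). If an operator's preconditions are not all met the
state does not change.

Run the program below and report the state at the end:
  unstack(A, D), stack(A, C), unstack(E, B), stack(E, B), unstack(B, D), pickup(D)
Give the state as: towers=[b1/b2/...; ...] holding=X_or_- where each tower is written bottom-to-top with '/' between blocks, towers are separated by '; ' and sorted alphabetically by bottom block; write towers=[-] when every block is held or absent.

step 1 (unstack(A, D)): towers=[B/E; C; D] holding=A
step 2 (stack(A, C)): towers=[B/E; C/A; D] holding=-
step 3 (unstack(E, B)): towers=[B; C/A; D] holding=E
step 4 (stack(E, B)): towers=[B/E; C/A; D] holding=-
step 5 (unstack(B, D)) [no-op]: towers=[B/E; C/A; D] holding=-
step 6 (pickup(D)): towers=[B/E; C/A] holding=D

towers=[B/E; C/A] holding=D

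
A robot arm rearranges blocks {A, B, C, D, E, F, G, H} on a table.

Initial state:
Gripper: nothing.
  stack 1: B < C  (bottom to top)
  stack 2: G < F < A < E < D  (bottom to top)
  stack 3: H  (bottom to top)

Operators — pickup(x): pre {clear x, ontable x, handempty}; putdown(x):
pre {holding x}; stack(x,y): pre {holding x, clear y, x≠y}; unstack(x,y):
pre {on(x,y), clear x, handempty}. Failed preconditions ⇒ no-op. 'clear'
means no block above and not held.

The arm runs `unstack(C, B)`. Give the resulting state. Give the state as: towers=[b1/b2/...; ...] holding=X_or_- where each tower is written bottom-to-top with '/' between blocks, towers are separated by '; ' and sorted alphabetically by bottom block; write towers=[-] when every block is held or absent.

before: towers=[B/C; G/F/A/E/D; H] holding=-
pre[unstack(C, B)]: on(C,B) yes, clear(C) yes, handempty yes
all met → apply unstack(C, B)
after:  towers=[B; G/F/A/E/D; H] holding=C

towers=[B; G/F/A/E/D; H] holding=C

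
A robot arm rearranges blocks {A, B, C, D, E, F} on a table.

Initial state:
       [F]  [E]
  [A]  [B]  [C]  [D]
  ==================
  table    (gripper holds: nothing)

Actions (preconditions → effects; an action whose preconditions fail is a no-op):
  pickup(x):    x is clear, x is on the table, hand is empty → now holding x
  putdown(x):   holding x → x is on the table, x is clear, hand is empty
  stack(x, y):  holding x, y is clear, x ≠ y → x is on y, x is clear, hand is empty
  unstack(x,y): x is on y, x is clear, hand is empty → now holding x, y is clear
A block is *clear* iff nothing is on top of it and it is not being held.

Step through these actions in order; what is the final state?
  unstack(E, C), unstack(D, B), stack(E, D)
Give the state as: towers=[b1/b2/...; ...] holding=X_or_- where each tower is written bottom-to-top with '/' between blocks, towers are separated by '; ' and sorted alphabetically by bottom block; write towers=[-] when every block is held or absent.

step 1 (unstack(E, C)): towers=[A; B/F; C; D] holding=E
step 2 (unstack(D, B)) [no-op]: towers=[A; B/F; C; D] holding=E
step 3 (stack(E, D)): towers=[A; B/F; C; D/E] holding=-

towers=[A; B/F; C; D/E] holding=-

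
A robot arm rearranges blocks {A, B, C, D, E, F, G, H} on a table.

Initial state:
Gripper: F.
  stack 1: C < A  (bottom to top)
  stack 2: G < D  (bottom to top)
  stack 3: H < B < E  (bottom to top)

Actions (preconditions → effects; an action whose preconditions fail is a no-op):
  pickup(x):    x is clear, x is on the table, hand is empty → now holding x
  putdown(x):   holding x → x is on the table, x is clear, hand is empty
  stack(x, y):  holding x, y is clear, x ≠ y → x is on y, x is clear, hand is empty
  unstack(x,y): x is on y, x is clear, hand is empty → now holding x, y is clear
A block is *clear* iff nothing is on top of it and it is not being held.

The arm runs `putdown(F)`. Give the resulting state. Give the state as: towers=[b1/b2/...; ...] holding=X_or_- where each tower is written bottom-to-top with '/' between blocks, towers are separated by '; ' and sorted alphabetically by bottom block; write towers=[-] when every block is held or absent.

before: towers=[C/A; G/D; H/B/E] holding=F
pre[putdown(F)]: holding(F) ✓
all met → apply putdown(F)
after:  towers=[C/A; F; G/D; H/B/E] holding=-

towers=[C/A; F; G/D; H/B/E] holding=-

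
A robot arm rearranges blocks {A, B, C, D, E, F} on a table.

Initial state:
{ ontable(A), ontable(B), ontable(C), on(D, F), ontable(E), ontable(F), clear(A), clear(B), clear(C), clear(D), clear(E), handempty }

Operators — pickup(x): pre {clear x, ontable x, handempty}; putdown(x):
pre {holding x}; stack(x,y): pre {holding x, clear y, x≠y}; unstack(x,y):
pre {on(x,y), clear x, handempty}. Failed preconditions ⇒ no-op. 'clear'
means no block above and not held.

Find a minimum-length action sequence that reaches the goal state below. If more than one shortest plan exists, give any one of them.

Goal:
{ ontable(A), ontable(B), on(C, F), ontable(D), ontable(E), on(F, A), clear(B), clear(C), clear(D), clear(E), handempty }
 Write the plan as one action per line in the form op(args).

step 1 (unstack(D, F)): towers=[A; B; C; E; F] holding=D
step 2 (putdown(D)): towers=[A; B; C; D; E; F] holding=-
step 3 (pickup(F)): towers=[A; B; C; D; E] holding=F
step 4 (stack(F, A)): towers=[A/F; B; C; D; E] holding=-
step 5 (pickup(C)): towers=[A/F; B; D; E] holding=C
step 6 (stack(C, F)): towers=[A/F/C; B; D; E] holding=-
goal check: towers=[A/F/C; B; D; E] holding=- — reached (length 6, optimal by BFS)

unstack(D, F)
putdown(D)
pickup(F)
stack(F, A)
pickup(C)
stack(C, F)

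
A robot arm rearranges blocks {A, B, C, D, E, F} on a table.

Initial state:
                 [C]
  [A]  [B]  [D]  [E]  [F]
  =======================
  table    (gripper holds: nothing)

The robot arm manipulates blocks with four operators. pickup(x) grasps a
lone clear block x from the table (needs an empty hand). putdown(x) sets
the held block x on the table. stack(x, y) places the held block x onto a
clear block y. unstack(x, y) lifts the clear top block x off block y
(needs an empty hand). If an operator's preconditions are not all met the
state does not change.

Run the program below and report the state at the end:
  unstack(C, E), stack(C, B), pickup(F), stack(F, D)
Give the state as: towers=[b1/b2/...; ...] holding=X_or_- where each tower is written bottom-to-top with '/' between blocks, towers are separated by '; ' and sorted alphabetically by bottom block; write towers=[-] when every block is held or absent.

step 1 (unstack(C, E)): towers=[A; B; D; E; F] holding=C
step 2 (stack(C, B)): towers=[A; B/C; D; E; F] holding=-
step 3 (pickup(F)): towers=[A; B/C; D; E] holding=F
step 4 (stack(F, D)): towers=[A; B/C; D/F; E] holding=-

towers=[A; B/C; D/F; E] holding=-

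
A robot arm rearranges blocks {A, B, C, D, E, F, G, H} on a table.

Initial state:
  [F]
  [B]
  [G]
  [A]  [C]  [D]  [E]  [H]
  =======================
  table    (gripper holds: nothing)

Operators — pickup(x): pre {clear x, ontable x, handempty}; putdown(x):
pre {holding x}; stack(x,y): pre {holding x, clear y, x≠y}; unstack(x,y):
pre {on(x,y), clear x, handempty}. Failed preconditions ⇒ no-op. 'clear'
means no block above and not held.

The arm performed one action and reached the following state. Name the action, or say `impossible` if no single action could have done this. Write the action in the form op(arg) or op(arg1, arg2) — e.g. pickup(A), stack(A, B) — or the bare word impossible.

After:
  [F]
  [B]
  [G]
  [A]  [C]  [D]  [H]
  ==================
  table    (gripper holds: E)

pickup(E)

target: towers=[A/G/B/F; C; D; H] holding=E
         pickup(E) → towers=[A/G/B/F; C; D; H] holding=E  ← match
         pickup(H) → towers=[A/G/B/F; C; D; E] holding=H
     unstack(F, B) → towers=[A/G/B; C; D; E; H] holding=F
         pickup(D) → towers=[A/G/B/F; C; E; H] holding=D
         pickup(C) → towers=[A/G/B/F; D; E; H] holding=C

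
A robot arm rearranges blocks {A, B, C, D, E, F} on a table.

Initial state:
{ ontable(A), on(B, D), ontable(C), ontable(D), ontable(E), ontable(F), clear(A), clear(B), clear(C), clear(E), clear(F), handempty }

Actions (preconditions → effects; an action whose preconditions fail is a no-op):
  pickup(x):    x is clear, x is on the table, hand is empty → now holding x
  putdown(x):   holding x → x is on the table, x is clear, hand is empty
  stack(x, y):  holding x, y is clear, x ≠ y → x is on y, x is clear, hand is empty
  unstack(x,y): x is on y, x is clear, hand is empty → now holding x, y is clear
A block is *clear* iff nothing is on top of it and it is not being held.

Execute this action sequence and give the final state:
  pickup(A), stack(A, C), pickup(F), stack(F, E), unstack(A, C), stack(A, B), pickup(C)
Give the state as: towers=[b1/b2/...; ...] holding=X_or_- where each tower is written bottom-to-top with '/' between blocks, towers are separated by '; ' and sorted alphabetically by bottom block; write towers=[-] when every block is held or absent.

step 1 (pickup(A)): towers=[C; D/B; E; F] holding=A
step 2 (stack(A, C)): towers=[C/A; D/B; E; F] holding=-
step 3 (pickup(F)): towers=[C/A; D/B; E] holding=F
step 4 (stack(F, E)): towers=[C/A; D/B; E/F] holding=-
step 5 (unstack(A, C)): towers=[C; D/B; E/F] holding=A
step 6 (stack(A, B)): towers=[C; D/B/A; E/F] holding=-
step 7 (pickup(C)): towers=[D/B/A; E/F] holding=C

towers=[D/B/A; E/F] holding=C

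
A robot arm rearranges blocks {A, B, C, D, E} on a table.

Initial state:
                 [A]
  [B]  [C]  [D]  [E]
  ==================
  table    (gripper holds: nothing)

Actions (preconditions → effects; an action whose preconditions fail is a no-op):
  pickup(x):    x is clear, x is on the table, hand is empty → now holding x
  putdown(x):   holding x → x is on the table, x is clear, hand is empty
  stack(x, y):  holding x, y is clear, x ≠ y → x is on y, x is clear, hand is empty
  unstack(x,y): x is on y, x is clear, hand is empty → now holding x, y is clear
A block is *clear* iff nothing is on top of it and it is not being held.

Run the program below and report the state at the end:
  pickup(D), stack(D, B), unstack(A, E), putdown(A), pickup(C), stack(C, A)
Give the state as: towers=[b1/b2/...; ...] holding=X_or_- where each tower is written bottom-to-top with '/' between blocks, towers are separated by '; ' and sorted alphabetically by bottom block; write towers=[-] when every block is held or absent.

towers=[A/C; B/D; E] holding=-

step 1 (pickup(D)): towers=[B; C; E/A] holding=D
step 2 (stack(D, B)): towers=[B/D; C; E/A] holding=-
step 3 (unstack(A, E)): towers=[B/D; C; E] holding=A
step 4 (putdown(A)): towers=[A; B/D; C; E] holding=-
step 5 (pickup(C)): towers=[A; B/D; E] holding=C
step 6 (stack(C, A)): towers=[A/C; B/D; E] holding=-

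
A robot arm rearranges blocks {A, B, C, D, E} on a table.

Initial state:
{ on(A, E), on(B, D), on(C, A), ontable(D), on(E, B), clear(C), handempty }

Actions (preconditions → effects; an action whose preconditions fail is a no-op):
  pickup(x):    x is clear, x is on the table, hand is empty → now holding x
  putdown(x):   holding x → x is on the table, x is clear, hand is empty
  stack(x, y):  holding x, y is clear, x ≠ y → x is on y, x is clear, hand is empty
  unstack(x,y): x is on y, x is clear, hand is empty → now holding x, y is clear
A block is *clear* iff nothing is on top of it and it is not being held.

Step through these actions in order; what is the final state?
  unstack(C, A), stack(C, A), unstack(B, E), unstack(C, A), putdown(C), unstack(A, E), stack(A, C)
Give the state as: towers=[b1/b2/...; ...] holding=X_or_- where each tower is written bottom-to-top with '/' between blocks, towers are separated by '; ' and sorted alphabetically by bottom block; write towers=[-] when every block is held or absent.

towers=[C/A; D/B/E] holding=-

step 1 (unstack(C, A)): towers=[D/B/E/A] holding=C
step 2 (stack(C, A)): towers=[D/B/E/A/C] holding=-
step 3 (unstack(B, E)) [no-op]: towers=[D/B/E/A/C] holding=-
step 4 (unstack(C, A)): towers=[D/B/E/A] holding=C
step 5 (putdown(C)): towers=[C; D/B/E/A] holding=-
step 6 (unstack(A, E)): towers=[C; D/B/E] holding=A
step 7 (stack(A, C)): towers=[C/A; D/B/E] holding=-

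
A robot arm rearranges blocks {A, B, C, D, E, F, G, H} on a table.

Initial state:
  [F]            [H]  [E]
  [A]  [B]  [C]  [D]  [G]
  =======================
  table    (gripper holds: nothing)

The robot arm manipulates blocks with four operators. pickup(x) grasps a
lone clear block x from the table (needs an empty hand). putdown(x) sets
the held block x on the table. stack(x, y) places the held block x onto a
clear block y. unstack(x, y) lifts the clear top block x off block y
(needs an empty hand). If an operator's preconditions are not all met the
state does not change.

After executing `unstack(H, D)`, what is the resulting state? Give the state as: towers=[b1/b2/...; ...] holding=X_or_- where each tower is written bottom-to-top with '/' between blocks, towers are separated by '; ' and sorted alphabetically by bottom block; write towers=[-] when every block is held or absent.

towers=[A/F; B; C; D; G/E] holding=H

before: towers=[A/F; B; C; D/H; G/E] holding=-
pre[unstack(H, D)]: on(H,D) ok, clear(H) ok, handempty ok
all met → apply unstack(H, D)
after:  towers=[A/F; B; C; D; G/E] holding=H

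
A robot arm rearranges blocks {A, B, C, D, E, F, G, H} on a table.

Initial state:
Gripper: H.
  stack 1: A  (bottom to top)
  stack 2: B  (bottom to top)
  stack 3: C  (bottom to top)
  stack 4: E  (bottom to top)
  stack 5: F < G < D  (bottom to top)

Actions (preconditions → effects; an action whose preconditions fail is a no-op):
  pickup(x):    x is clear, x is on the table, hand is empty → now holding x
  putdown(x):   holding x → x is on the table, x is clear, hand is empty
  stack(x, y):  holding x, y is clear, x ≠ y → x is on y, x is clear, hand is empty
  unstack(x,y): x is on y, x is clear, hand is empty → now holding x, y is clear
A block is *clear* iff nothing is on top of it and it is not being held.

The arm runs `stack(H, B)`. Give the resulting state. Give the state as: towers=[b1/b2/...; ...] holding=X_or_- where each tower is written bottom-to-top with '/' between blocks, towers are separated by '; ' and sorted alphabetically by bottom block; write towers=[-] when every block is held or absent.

towers=[A; B/H; C; E; F/G/D] holding=-

before: towers=[A; B; C; E; F/G/D] holding=H
pre[stack(H, B)]: holding(H) ✓, clear(B) ✓, H≠B ✓
all met → apply stack(H, B)
after:  towers=[A; B/H; C; E; F/G/D] holding=-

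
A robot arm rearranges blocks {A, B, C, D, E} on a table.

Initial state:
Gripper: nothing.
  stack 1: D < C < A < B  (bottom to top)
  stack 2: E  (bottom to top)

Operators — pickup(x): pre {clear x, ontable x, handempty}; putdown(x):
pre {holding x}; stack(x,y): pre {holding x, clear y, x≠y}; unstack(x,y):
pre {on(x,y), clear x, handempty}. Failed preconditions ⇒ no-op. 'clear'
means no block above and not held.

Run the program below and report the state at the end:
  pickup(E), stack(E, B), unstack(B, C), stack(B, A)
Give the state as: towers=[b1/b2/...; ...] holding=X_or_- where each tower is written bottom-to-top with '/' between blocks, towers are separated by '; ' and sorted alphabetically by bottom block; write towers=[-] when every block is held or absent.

towers=[D/C/A/B/E] holding=-

step 1 (pickup(E)): towers=[D/C/A/B] holding=E
step 2 (stack(E, B)): towers=[D/C/A/B/E] holding=-
step 3 (unstack(B, C)) [no-op]: towers=[D/C/A/B/E] holding=-
step 4 (stack(B, A)) [no-op]: towers=[D/C/A/B/E] holding=-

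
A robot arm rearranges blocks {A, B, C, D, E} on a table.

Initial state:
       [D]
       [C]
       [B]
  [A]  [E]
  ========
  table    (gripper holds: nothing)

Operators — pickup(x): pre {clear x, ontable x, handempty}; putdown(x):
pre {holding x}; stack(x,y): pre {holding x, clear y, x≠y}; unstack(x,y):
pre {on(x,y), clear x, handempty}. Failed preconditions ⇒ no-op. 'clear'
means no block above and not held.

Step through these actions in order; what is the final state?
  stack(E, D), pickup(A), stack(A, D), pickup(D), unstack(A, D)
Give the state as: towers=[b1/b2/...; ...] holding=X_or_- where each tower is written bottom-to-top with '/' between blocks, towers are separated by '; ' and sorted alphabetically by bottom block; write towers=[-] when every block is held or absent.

towers=[E/B/C/D] holding=A

step 1 (stack(E, D)) [no-op]: towers=[A; E/B/C/D] holding=-
step 2 (pickup(A)): towers=[E/B/C/D] holding=A
step 3 (stack(A, D)): towers=[E/B/C/D/A] holding=-
step 4 (pickup(D)) [no-op]: towers=[E/B/C/D/A] holding=-
step 5 (unstack(A, D)): towers=[E/B/C/D] holding=A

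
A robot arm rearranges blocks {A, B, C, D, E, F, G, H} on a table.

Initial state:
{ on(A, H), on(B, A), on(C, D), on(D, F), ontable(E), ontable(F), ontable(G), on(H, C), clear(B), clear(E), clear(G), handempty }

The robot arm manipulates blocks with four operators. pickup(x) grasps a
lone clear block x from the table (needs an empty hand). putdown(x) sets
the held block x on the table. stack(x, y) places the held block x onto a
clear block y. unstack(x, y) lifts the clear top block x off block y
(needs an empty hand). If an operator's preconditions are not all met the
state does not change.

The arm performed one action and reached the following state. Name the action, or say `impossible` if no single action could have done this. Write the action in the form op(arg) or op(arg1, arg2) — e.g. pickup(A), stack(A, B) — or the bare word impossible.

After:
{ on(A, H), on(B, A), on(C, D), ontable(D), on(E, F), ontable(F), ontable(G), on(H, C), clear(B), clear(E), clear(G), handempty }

target: towers=[D/C/H/A/B; F/E; G] holding=-
         pickup(G) → towers=[E; F/D/C/H/A/B] holding=G
         pickup(E) → towers=[F/D/C/H/A/B; G] holding=E
     unstack(B, A) → towers=[E; F/D/C/H/A; G] holding=B
none of the 3 applicable actions match → impossible

impossible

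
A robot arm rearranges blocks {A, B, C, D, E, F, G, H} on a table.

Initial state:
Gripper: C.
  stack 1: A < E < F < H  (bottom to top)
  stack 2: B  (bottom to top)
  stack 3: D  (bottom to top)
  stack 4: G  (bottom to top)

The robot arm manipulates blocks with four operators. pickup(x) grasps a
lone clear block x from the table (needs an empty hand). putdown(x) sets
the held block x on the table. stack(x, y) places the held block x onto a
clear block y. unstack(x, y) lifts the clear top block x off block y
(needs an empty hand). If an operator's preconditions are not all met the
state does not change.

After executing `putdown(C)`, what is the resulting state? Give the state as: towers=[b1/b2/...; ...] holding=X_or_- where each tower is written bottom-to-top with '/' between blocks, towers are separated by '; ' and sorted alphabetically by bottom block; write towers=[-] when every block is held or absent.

towers=[A/E/F/H; B; C; D; G] holding=-

before: towers=[A/E/F/H; B; D; G] holding=C
pre[putdown(C)]: holding(C) yes
all met → apply putdown(C)
after:  towers=[A/E/F/H; B; C; D; G] holding=-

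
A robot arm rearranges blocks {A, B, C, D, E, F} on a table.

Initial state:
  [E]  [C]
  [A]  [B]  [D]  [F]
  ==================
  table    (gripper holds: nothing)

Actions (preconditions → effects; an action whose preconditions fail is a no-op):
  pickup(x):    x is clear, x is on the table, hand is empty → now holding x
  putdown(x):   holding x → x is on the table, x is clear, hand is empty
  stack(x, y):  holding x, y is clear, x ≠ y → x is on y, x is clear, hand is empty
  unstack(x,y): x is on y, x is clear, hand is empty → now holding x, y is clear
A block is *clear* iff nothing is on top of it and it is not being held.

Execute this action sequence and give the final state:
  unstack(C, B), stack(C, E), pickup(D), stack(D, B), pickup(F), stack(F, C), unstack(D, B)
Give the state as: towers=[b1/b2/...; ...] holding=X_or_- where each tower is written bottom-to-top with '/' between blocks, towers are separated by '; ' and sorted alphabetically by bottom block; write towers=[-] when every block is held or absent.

step 1 (unstack(C, B)): towers=[A/E; B; D; F] holding=C
step 2 (stack(C, E)): towers=[A/E/C; B; D; F] holding=-
step 3 (pickup(D)): towers=[A/E/C; B; F] holding=D
step 4 (stack(D, B)): towers=[A/E/C; B/D; F] holding=-
step 5 (pickup(F)): towers=[A/E/C; B/D] holding=F
step 6 (stack(F, C)): towers=[A/E/C/F; B/D] holding=-
step 7 (unstack(D, B)): towers=[A/E/C/F; B] holding=D

towers=[A/E/C/F; B] holding=D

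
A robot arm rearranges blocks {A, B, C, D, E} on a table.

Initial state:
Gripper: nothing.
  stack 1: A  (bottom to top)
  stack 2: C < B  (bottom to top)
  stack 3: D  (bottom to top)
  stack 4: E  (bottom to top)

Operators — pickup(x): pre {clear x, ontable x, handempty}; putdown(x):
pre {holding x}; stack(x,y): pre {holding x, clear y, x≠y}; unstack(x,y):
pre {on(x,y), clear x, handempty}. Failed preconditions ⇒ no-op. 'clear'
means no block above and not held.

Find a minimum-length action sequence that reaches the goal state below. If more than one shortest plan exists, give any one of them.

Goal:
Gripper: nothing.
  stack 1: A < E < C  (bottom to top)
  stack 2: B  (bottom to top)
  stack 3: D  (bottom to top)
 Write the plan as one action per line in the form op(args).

step 1 (unstack(B, C)): towers=[A; C; D; E] holding=B
step 2 (putdown(B)): towers=[A; B; C; D; E] holding=-
step 3 (pickup(E)): towers=[A; B; C; D] holding=E
step 4 (stack(E, A)): towers=[A/E; B; C; D] holding=-
step 5 (pickup(C)): towers=[A/E; B; D] holding=C
step 6 (stack(C, E)): towers=[A/E/C; B; D] holding=-
goal check: towers=[A/E/C; B; D] holding=- — reached (length 6, optimal by BFS)

unstack(B, C)
putdown(B)
pickup(E)
stack(E, A)
pickup(C)
stack(C, E)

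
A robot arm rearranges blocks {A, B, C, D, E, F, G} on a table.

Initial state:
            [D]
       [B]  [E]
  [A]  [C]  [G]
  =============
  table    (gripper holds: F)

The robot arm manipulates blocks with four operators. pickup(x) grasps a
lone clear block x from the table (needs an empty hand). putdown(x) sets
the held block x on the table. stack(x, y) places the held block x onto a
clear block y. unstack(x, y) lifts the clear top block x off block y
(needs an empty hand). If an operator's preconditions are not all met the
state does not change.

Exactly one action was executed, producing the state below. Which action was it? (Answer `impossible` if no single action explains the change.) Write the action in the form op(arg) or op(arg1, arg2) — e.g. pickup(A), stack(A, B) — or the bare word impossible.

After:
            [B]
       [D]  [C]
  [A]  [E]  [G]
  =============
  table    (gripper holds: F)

impossible

target: towers=[A; E/D; G/C/B] holding=F
        putdown(F) → towers=[A; C/B; F; G/E/D] holding=-
       stack(F, B) → towers=[A; C/B/F; G/E/D] holding=-
       stack(F, D) → towers=[A; C/B; G/E/D/F] holding=-
       stack(F, A) → towers=[A/F; C/B; G/E/D] holding=-
none of the 4 applicable actions match → impossible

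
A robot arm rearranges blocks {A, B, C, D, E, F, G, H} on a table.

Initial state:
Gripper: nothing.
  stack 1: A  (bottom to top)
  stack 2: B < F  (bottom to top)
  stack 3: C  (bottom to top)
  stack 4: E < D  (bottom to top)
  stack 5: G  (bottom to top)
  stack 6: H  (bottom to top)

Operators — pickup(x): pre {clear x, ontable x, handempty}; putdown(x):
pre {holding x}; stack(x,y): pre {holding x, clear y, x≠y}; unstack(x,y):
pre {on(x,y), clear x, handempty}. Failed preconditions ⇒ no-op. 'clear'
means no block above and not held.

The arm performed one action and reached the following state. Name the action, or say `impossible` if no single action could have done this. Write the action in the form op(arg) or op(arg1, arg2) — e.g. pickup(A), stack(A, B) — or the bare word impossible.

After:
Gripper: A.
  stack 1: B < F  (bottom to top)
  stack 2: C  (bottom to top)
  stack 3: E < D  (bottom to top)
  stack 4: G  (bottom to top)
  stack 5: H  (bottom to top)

pickup(A)

target: towers=[B/F; C; E/D; G; H] holding=A
         pickup(G) → towers=[A; B/F; C; E/D; H] holding=G
         pickup(A) → towers=[B/F; C; E/D; G; H] holding=A  ← match
         pickup(H) → towers=[A; B/F; C; E/D; G] holding=H
     unstack(F, B) → towers=[A; B; C; E/D; G; H] holding=F
     unstack(D, E) → towers=[A; B/F; C; E; G; H] holding=D
         pickup(C) → towers=[A; B/F; E/D; G; H] holding=C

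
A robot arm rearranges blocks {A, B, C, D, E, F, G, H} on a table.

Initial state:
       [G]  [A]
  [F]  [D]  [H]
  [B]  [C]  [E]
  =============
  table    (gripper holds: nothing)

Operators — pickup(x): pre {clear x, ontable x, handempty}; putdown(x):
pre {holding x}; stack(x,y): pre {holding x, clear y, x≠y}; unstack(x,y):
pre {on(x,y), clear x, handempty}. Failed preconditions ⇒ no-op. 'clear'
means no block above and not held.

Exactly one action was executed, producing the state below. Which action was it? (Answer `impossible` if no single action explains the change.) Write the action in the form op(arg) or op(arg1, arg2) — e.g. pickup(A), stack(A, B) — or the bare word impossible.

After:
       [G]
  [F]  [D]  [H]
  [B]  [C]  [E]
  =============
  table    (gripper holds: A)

target: towers=[B/F; C/D/G; E/H] holding=A
     unstack(G, D) → towers=[B/F; C/D; E/H/A] holding=G
     unstack(A, H) → towers=[B/F; C/D/G; E/H] holding=A  ← match
     unstack(F, B) → towers=[B; C/D/G; E/H/A] holding=F

unstack(A, H)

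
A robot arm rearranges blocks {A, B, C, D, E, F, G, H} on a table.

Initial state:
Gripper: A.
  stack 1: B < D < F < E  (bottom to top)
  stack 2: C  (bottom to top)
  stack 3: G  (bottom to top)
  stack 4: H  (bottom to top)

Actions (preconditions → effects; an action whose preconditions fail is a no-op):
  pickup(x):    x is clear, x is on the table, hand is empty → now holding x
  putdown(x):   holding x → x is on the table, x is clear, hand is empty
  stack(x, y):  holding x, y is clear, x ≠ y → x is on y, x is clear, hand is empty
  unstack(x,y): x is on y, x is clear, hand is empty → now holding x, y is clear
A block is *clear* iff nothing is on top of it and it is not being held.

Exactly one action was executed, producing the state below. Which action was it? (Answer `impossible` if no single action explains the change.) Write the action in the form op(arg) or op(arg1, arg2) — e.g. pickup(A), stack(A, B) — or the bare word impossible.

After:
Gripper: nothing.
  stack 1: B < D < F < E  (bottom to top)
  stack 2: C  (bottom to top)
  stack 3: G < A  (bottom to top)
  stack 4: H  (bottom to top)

stack(A, G)

target: towers=[B/D/F/E; C; G/A; H] holding=-
        putdown(A) → towers=[A; B/D/F/E; C; G; H] holding=-
       stack(A, G) → towers=[B/D/F/E; C; G/A; H] holding=-  ← match
       stack(A, E) → towers=[B/D/F/E/A; C; G; H] holding=-
       stack(A, H) → towers=[B/D/F/E; C; G; H/A] holding=-
       stack(A, C) → towers=[B/D/F/E; C/A; G; H] holding=-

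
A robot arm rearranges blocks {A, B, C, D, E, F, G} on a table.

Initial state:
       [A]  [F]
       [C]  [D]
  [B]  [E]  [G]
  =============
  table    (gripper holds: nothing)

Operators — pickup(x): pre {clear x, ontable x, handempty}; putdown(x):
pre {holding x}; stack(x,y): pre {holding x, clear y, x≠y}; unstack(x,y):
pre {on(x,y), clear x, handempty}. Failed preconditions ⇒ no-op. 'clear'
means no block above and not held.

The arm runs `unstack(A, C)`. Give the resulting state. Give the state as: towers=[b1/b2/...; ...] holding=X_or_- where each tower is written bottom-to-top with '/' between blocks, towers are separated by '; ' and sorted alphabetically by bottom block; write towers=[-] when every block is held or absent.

before: towers=[B; E/C/A; G/D/F] holding=-
pre[unstack(A, C)]: on(A,C) ✓, clear(A) ✓, handempty ✓
all met → apply unstack(A, C)
after:  towers=[B; E/C; G/D/F] holding=A

towers=[B; E/C; G/D/F] holding=A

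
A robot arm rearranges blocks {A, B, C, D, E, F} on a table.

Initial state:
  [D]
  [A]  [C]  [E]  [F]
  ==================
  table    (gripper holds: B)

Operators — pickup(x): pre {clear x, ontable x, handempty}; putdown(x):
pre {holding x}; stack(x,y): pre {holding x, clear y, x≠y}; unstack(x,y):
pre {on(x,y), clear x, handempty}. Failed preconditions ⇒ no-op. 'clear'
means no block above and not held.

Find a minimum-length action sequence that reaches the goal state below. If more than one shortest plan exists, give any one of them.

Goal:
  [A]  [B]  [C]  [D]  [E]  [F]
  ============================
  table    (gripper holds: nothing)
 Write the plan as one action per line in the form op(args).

putdown(B)
unstack(D, A)
putdown(D)

step 1 (putdown(B)): towers=[A/D; B; C; E; F] holding=-
step 2 (unstack(D, A)): towers=[A; B; C; E; F] holding=D
step 3 (putdown(D)): towers=[A; B; C; D; E; F] holding=-
goal check: towers=[A; B; C; D; E; F] holding=- — reached (length 3, optimal by BFS)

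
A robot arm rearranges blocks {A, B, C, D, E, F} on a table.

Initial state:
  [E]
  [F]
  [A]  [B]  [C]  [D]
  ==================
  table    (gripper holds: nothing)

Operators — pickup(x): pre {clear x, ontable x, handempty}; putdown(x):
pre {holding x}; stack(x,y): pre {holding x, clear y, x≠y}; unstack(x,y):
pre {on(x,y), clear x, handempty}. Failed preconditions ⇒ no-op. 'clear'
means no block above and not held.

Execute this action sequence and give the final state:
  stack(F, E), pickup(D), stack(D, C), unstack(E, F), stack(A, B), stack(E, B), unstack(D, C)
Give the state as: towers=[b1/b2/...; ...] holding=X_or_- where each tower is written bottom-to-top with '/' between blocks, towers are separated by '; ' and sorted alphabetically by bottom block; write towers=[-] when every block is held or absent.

step 1 (stack(F, E)) [no-op]: towers=[A/F/E; B; C; D] holding=-
step 2 (pickup(D)): towers=[A/F/E; B; C] holding=D
step 3 (stack(D, C)): towers=[A/F/E; B; C/D] holding=-
step 4 (unstack(E, F)): towers=[A/F; B; C/D] holding=E
step 5 (stack(A, B)) [no-op]: towers=[A/F; B; C/D] holding=E
step 6 (stack(E, B)): towers=[A/F; B/E; C/D] holding=-
step 7 (unstack(D, C)): towers=[A/F; B/E; C] holding=D

towers=[A/F; B/E; C] holding=D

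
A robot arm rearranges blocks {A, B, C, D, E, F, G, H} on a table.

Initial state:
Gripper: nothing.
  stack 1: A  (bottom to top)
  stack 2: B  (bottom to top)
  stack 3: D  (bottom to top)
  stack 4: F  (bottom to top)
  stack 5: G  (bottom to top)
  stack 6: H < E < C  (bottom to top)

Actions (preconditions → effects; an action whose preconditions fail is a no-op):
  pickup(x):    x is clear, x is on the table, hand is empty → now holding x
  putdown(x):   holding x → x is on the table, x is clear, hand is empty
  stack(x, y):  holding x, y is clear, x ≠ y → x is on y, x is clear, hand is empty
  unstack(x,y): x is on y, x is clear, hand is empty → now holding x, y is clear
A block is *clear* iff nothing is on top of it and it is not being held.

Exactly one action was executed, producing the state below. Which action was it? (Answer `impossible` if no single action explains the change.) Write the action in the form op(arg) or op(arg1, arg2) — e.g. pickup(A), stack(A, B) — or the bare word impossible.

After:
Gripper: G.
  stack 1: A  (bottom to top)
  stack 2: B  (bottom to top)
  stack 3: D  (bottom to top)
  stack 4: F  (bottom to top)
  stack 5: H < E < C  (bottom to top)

pickup(G)

target: towers=[A; B; D; F; H/E/C] holding=G
         pickup(G) → towers=[A; B; D; F; H/E/C] holding=G  ← match
         pickup(A) → towers=[B; D; F; G; H/E/C] holding=A
         pickup(B) → towers=[A; D; F; G; H/E/C] holding=B
         pickup(F) → towers=[A; B; D; G; H/E/C] holding=F
         pickup(D) → towers=[A; B; F; G; H/E/C] holding=D
     unstack(C, E) → towers=[A; B; D; F; G; H/E] holding=C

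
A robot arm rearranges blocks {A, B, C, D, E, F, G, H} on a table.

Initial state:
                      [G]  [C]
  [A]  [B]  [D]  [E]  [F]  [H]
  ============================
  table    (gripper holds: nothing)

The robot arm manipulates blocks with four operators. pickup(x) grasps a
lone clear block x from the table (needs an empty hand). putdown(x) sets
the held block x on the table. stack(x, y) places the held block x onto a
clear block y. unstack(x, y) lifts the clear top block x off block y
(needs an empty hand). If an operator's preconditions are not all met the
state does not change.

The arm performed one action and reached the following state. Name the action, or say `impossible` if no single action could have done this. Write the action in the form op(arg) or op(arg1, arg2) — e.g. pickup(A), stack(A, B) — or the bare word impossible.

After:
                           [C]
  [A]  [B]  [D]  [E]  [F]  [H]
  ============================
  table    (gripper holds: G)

unstack(G, F)

target: towers=[A; B; D; E; F; H/C] holding=G
     unstack(G, F) → towers=[A; B; D; E; F; H/C] holding=G  ← match
         pickup(A) → towers=[B; D; E; F/G; H/C] holding=A
         pickup(E) → towers=[A; B; D; F/G; H/C] holding=E
         pickup(B) → towers=[A; D; E; F/G; H/C] holding=B
         pickup(D) → towers=[A; B; E; F/G; H/C] holding=D
     unstack(C, H) → towers=[A; B; D; E; F/G; H] holding=C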